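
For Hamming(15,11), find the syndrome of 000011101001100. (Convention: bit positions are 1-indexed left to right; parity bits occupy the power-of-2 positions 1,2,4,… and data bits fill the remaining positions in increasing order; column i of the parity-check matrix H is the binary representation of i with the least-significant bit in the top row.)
Syndrome s = H · r^T (mod 2), r = 000011101001100:
  s[0] = (101010101010101)·(000011101001100) mod 2 = 0+0+0+0+1+0+1+0+1+0+0+0+1+0+0 mod 2 = 0
  s[1] = (011001100110011)·(000011101001100) mod 2 = 0+0+0+0+0+1+1+0+0+0+0+0+0+0+0 mod 2 = 0
  s[2] = (000111100001111)·(000011101001100) mod 2 = 0+0+0+0+1+1+1+0+0+0+0+1+1+0+0 mod 2 = 1
  s[3] = (000000011111111)·(000011101001100) mod 2 = 0+0+0+0+0+0+0+0+1+0+0+1+1+0+0 mod 2 = 1
Syndrome = 0011
Non-zero syndrome: error at position 12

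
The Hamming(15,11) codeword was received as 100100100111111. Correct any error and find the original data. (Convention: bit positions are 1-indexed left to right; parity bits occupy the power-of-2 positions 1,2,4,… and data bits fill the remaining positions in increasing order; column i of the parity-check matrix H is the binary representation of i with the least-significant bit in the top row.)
Syndrome s = H · r^T (mod 2), r = 100100100111111:
  s[0] = (101010101010101)·(100100100111111) mod 2 = 1+0+0+0+0+0+1+0+0+0+1+0+1+0+1 mod 2 = 1
  s[1] = (011001100110011)·(100100100111111) mod 2 = 0+0+0+0+0+0+1+0+0+1+1+0+0+1+1 mod 2 = 1
  s[2] = (000111100001111)·(100100100111111) mod 2 = 0+0+0+1+0+0+1+0+0+0+0+1+1+1+1 mod 2 = 0
  s[3] = (000000011111111)·(100100100111111) mod 2 = 0+0+0+0+0+0+0+0+0+1+1+1+1+1+1 mod 2 = 0
Syndrome = 1100
Column 3 of H equals this syndrome → error at bit 3 (1-indexed).
Flip bit 3: 100100100111111 → 101100100111111
Extract data bits at positions {3,5,6,7,9,10,11,12,13,14,15}: 10010111111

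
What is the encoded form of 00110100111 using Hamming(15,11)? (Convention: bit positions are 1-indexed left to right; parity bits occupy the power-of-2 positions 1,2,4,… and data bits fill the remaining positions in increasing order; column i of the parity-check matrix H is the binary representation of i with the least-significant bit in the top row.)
Codeword c = d · G (mod 2), d = 00110100111:
  c[0] = d·G[:,0] = (00110100111)·(11011010101) mod 2 = 0+0+0+1+0+0+0+0+1+0+1 mod 2 = 1
  c[1] = d·G[:,1] = (00110100111)·(10110110011) mod 2 = 0+0+1+1+0+1+0+0+0+1+1 mod 2 = 1
  c[2] = d·G[:,2] = (00110100111)·(10000000000) mod 2 = 0+0+0+0+0+0+0+0+0+0+0 mod 2 = 0
  c[3] = d·G[:,3] = (00110100111)·(01110001111) mod 2 = 0+0+1+1+0+0+0+0+1+1+1 mod 2 = 1
  c[4] = d·G[:,4] = (00110100111)·(01000000000) mod 2 = 0+0+0+0+0+0+0+0+0+0+0 mod 2 = 0
  c[5] = d·G[:,5] = (00110100111)·(00100000000) mod 2 = 0+0+1+0+0+0+0+0+0+0+0 mod 2 = 1
  c[6] = d·G[:,6] = (00110100111)·(00010000000) mod 2 = 0+0+0+1+0+0+0+0+0+0+0 mod 2 = 1
  c[7] = d·G[:,7] = (00110100111)·(00001111111) mod 2 = 0+0+0+0+0+1+0+0+1+1+1 mod 2 = 0
  c[8] = d·G[:,8] = (00110100111)·(00001000000) mod 2 = 0+0+0+0+0+0+0+0+0+0+0 mod 2 = 0
  c[9] = d·G[:,9] = (00110100111)·(00000100000) mod 2 = 0+0+0+0+0+1+0+0+0+0+0 mod 2 = 1
  c[10] = d·G[:,10] = (00110100111)·(00000010000) mod 2 = 0+0+0+0+0+0+0+0+0+0+0 mod 2 = 0
  c[11] = d·G[:,11] = (00110100111)·(00000001000) mod 2 = 0+0+0+0+0+0+0+0+0+0+0 mod 2 = 0
  c[12] = d·G[:,12] = (00110100111)·(00000000100) mod 2 = 0+0+0+0+0+0+0+0+1+0+0 mod 2 = 1
  c[13] = d·G[:,13] = (00110100111)·(00000000010) mod 2 = 0+0+0+0+0+0+0+0+0+1+0 mod 2 = 1
  c[14] = d·G[:,14] = (00110100111)·(00000000001) mod 2 = 0+0+0+0+0+0+0+0+0+0+1 mod 2 = 1
Codeword = 110101100100111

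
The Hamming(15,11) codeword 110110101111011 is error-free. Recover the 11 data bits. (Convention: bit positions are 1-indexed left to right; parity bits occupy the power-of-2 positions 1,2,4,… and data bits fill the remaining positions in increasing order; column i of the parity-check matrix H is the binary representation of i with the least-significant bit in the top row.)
Parity bits occupy power-of-2 positions; data bits are at positions {3,5,6,7,9,10,11,12,13,14,15} (1-indexed).
Extract: c[3]=0 c[5]=1 c[6]=0 c[7]=1 c[9]=1 c[10]=1 c[11]=1 c[12]=1 c[13]=0 c[14]=1 c[15]=1
Data = 01011111011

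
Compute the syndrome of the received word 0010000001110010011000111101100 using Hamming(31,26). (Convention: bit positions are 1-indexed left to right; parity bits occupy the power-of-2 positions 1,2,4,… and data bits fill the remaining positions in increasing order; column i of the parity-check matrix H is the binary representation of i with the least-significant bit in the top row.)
Syndrome s = H · r^T (mod 2), r = 0010000001110010011000111101100:
  s[0] = (1010101010101010101010101010101)·(0010000001110010011000111101100) mod 2 = 0+0+1+0+0+0+0+0+0+0+1+0+0+0+1+0+0+0+1+0+0+0+1+0+1+0+0+0+1+0+0 mod 2 = 1
  s[1] = (0110011001100110011001100110011)·(0010000001110010011000111101100) mod 2 = 0+0+1+0+0+0+0+0+0+1+1+0+0+0+1+0+0+1+1+0+0+0+1+0+0+1+0+0+0+0+0 mod 2 = 0
  s[2] = (0001111000011110000111100001111)·(0010000001110010011000111101100) mod 2 = 0+0+0+0+0+0+0+0+0+0+0+1+0+0+1+0+0+0+0+0+0+0+1+0+0+0+0+1+1+0+0 mod 2 = 1
  s[3] = (0000000111111110000000011111111)·(0010000001110010011000111101100) mod 2 = 0+0+0+0+0+0+0+0+0+1+1+1+0+0+1+0+0+0+0+0+0+0+0+1+1+1+0+1+1+0+0 mod 2 = 1
  s[4] = (0000000000000001111111111111111)·(0010000001110010011000111101100) mod 2 = 0+0+0+0+0+0+0+0+0+0+0+0+0+0+0+0+0+1+1+0+0+0+1+1+1+1+0+1+1+0+0 mod 2 = 0
Syndrome = 10110
Non-zero syndrome: error at position 13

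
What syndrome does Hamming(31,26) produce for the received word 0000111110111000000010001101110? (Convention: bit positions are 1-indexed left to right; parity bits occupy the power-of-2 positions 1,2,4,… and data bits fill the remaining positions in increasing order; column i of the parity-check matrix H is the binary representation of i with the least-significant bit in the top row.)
Syndrome s = H · r^T (mod 2), r = 0000111110111000000010001101110:
  s[0] = (1010101010101010101010101010101)·(0000111110111000000010001101110) mod 2 = 0+0+0+0+1+0+1+0+1+0+1+0+1+0+0+0+0+0+0+0+1+0+0+0+1+0+0+0+1+0+0 mod 2 = 0
  s[1] = (0110011001100110011001100110011)·(0000111110111000000010001101110) mod 2 = 0+0+0+0+0+1+1+0+0+0+1+0+0+0+0+0+0+0+0+0+0+0+0+0+0+1+0+0+0+1+0 mod 2 = 1
  s[2] = (0001111000011110000111100001111)·(0000111110111000000010001101110) mod 2 = 0+0+0+0+1+1+1+0+0+0+0+1+1+0+0+0+0+0+0+0+1+0+0+0+0+0+0+1+1+1+0 mod 2 = 1
  s[3] = (0000000111111110000000011111111)·(0000111110111000000010001101110) mod 2 = 0+0+0+0+0+0+0+1+1+0+1+1+1+0+0+0+0+0+0+0+0+0+0+0+1+1+0+1+1+1+0 mod 2 = 0
  s[4] = (0000000000000001111111111111111)·(0000111110111000000010001101110) mod 2 = 0+0+0+0+0+0+0+0+0+0+0+0+0+0+0+0+0+0+0+0+1+0+0+0+1+1+0+1+1+1+0 mod 2 = 0
Syndrome = 01100
Non-zero syndrome: error at position 6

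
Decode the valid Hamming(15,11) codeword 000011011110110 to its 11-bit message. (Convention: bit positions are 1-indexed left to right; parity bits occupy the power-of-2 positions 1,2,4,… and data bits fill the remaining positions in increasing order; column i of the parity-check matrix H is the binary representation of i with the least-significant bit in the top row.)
Parity bits occupy power-of-2 positions; data bits are at positions {3,5,6,7,9,10,11,12,13,14,15} (1-indexed).
Extract: c[3]=0 c[5]=1 c[6]=1 c[7]=0 c[9]=1 c[10]=1 c[11]=1 c[12]=0 c[13]=1 c[14]=1 c[15]=0
Data = 01101110110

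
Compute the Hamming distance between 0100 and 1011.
XOR = 1111, count of 1s = 4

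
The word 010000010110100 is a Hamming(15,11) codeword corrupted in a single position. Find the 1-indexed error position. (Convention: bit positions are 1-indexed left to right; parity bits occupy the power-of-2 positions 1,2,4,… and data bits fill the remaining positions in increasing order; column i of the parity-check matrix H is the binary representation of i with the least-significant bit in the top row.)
Syndrome s = H · r^T (mod 2), r = 010000010110100:
  s[0] = (101010101010101)·(010000010110100) mod 2 = 0+0+0+0+0+0+0+0+0+0+1+0+1+0+0 mod 2 = 0
  s[1] = (011001100110011)·(010000010110100) mod 2 = 0+1+0+0+0+0+0+0+0+1+1+0+0+0+0 mod 2 = 1
  s[2] = (000111100001111)·(010000010110100) mod 2 = 0+0+0+0+0+0+0+0+0+0+0+0+1+0+0 mod 2 = 1
  s[3] = (000000011111111)·(010000010110100) mod 2 = 0+0+0+0+0+0+0+1+0+1+1+0+1+0+0 mod 2 = 0
Syndrome = 0110
Column i of H is the binary representation of i, so the syndrome is the binary index of the flipped bit.
Read s = 0110 with s[0] as LSB: 0·2^0 + 1·2^1 + 1·2^2 + 0·2^3 = 6.
Error is at bit position 6.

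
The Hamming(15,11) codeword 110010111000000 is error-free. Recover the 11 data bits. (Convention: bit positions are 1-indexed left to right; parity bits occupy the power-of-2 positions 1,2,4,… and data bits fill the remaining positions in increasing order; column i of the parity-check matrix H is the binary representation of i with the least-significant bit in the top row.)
Parity bits occupy power-of-2 positions; data bits are at positions {3,5,6,7,9,10,11,12,13,14,15} (1-indexed).
Extract: c[3]=0 c[5]=1 c[6]=0 c[7]=1 c[9]=1 c[10]=0 c[11]=0 c[12]=0 c[13]=0 c[14]=0 c[15]=0
Data = 01011000000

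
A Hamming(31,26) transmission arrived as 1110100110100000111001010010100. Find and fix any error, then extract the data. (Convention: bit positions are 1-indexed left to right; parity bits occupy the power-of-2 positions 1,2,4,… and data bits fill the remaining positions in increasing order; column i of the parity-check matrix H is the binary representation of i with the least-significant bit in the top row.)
Syndrome s = H · r^T (mod 2), r = 1110100110100000111001010010100:
  s[0] = (1010101010101010101010101010101)·(1110100110100000111001010010100) mod 2 = 1+0+1+0+1+0+0+0+1+0+1+0+0+0+0+0+1+0+1+0+0+0+0+0+0+0+1+0+1+0+0 mod 2 = 1
  s[1] = (0110011001100110011001100110011)·(1110100110100000111001010010100) mod 2 = 0+1+1+0+0+0+0+0+0+0+1+0+0+0+0+0+0+1+1+0+0+1+0+0+0+0+1+0+0+0+0 mod 2 = 1
  s[2] = (0001111000011110000111100001111)·(1110100110100000111001010010100) mod 2 = 0+0+0+0+1+0+0+0+0+0+0+0+0+0+0+0+0+0+0+0+0+1+0+0+0+0+0+0+1+0+0 mod 2 = 1
  s[3] = (0000000111111110000000011111111)·(1110100110100000111001010010100) mod 2 = 0+0+0+0+0+0+0+1+1+0+1+0+0+0+0+0+0+0+0+0+0+0+0+1+0+0+1+0+1+0+0 mod 2 = 0
  s[4] = (0000000000000001111111111111111)·(1110100110100000111001010010100) mod 2 = 0+0+0+0+0+0+0+0+0+0+0+0+0+0+0+0+1+1+1+0+0+1+0+1+0+0+1+0+1+0+0 mod 2 = 1
Syndrome = 11101
Column 23 of H equals this syndrome → error at bit 23 (1-indexed).
Flip bit 23: 1110100110100000111001010010100 → 1110100110100000111001110010100
Extract data bits at positions {3,5,6,7,9,10,11,12,13,14,15,17,18,19,20,21,22,23,24,25,26,27,28,29,30,31}: 11001010000111001110010100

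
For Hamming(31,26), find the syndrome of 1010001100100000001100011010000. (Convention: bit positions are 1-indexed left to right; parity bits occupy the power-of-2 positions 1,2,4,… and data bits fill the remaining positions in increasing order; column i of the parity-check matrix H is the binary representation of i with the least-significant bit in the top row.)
Syndrome s = H · r^T (mod 2), r = 1010001100100000001100011010000:
  s[0] = (1010101010101010101010101010101)·(1010001100100000001100011010000) mod 2 = 1+0+1+0+0+0+1+0+0+0+1+0+0+0+0+0+0+0+1+0+0+0+0+0+1+0+1+0+0+0+0 mod 2 = 1
  s[1] = (0110011001100110011001100110011)·(1010001100100000001100011010000) mod 2 = 0+0+1+0+0+0+1+0+0+0+1+0+0+0+0+0+0+0+1+0+0+0+0+0+0+0+1+0+0+0+0 mod 2 = 1
  s[2] = (0001111000011110000111100001111)·(1010001100100000001100011010000) mod 2 = 0+0+0+0+0+0+1+0+0+0+0+0+0+0+0+0+0+0+0+1+0+0+0+0+0+0+0+0+0+0+0 mod 2 = 0
  s[3] = (0000000111111110000000011111111)·(1010001100100000001100011010000) mod 2 = 0+0+0+0+0+0+0+1+0+0+1+0+0+0+0+0+0+0+0+0+0+0+0+1+1+0+1+0+0+0+0 mod 2 = 1
  s[4] = (0000000000000001111111111111111)·(1010001100100000001100011010000) mod 2 = 0+0+0+0+0+0+0+0+0+0+0+0+0+0+0+0+0+0+1+1+0+0+0+1+1+0+1+0+0+0+0 mod 2 = 1
Syndrome = 11011
Non-zero syndrome: error at position 27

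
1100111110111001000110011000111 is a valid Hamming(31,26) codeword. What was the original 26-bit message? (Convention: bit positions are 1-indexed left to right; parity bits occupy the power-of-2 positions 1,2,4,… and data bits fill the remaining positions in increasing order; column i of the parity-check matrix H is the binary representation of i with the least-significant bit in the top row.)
Parity bits occupy power-of-2 positions; data bits are at positions {3,5,6,7,9,10,11,12,13,14,15,17,18,19,20,21,22,23,24,25,26,27,28,29,30,31} (1-indexed).
Extract: c[3]=0 c[5]=1 c[6]=1 c[7]=1 c[9]=1 c[10]=0 c[11]=1 c[12]=1 c[13]=1 c[14]=0 c[15]=0 c[17]=0 c[18]=0 c[19]=0 c[20]=1 c[21]=1 c[22]=0 c[23]=0 c[24]=1 c[25]=1 c[26]=0 c[27]=0 c[28]=0 c[29]=1 c[30]=1 c[31]=1
Data = 01111011100000110011000111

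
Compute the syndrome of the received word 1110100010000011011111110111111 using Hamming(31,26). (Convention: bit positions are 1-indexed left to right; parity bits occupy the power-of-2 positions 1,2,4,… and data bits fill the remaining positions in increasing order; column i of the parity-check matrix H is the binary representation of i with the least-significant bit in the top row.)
Syndrome s = H · r^T (mod 2), r = 1110100010000011011111110111111:
  s[0] = (1010101010101010101010101010101)·(1110100010000011011111110111111) mod 2 = 1+0+1+0+1+0+0+0+1+0+0+0+0+0+1+0+0+0+1+0+1+0+1+0+0+0+1+0+1+0+1 mod 2 = 1
  s[1] = (0110011001100110011001100110011)·(1110100010000011011111110111111) mod 2 = 0+1+1+0+0+0+0+0+0+0+0+0+0+0+1+0+0+1+1+0+0+1+1+0+0+1+1+0+0+1+1 mod 2 = 1
  s[2] = (0001111000011110000111100001111)·(1110100010000011011111110111111) mod 2 = 0+0+0+0+1+0+0+0+0+0+0+0+0+0+1+0+0+0+0+1+1+1+1+0+0+0+0+1+1+1+1 mod 2 = 0
  s[3] = (0000000111111110000000011111111)·(1110100010000011011111110111111) mod 2 = 0+0+0+0+0+0+0+0+1+0+0+0+0+0+1+0+0+0+0+0+0+0+0+1+0+1+1+1+1+1+1 mod 2 = 1
  s[4] = (0000000000000001111111111111111)·(1110100010000011011111110111111) mod 2 = 0+0+0+0+0+0+0+0+0+0+0+0+0+0+0+1+0+1+1+1+1+1+1+1+0+1+1+1+1+1+1 mod 2 = 0
Syndrome = 11010
Non-zero syndrome: error at position 11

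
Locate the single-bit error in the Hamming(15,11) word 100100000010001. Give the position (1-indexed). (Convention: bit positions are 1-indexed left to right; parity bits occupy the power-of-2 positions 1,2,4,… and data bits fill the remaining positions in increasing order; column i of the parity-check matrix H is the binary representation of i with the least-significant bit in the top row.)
Syndrome s = H · r^T (mod 2), r = 100100000010001:
  s[0] = (101010101010101)·(100100000010001) mod 2 = 1+0+0+0+0+0+0+0+0+0+1+0+0+0+1 mod 2 = 1
  s[1] = (011001100110011)·(100100000010001) mod 2 = 0+0+0+0+0+0+0+0+0+0+1+0+0+0+1 mod 2 = 0
  s[2] = (000111100001111)·(100100000010001) mod 2 = 0+0+0+1+0+0+0+0+0+0+0+0+0+0+1 mod 2 = 0
  s[3] = (000000011111111)·(100100000010001) mod 2 = 0+0+0+0+0+0+0+0+0+0+1+0+0+0+1 mod 2 = 0
Syndrome = 1000
Column i of H is the binary representation of i, so the syndrome is the binary index of the flipped bit.
Read s = 1000 with s[0] as LSB: 1·2^0 + 0·2^1 + 0·2^2 + 0·2^3 = 1.
Error is at bit position 1.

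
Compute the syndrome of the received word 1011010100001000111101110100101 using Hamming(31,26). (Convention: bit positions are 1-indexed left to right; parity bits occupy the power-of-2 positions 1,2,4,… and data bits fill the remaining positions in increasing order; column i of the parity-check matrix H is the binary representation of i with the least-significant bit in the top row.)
Syndrome s = H · r^T (mod 2), r = 1011010100001000111101110100101:
  s[0] = (1010101010101010101010101010101)·(1011010100001000111101110100101) mod 2 = 1+0+1+0+0+0+0+0+0+0+0+0+1+0+0+0+1+0+1+0+0+0+1+0+0+0+0+0+1+0+1 mod 2 = 0
  s[1] = (0110011001100110011001100110011)·(1011010100001000111101110100101) mod 2 = 0+0+1+0+0+1+0+0+0+0+0+0+0+0+0+0+0+1+1+0+0+1+1+0+0+1+0+0+0+0+1 mod 2 = 0
  s[2] = (0001111000011110000111100001111)·(1011010100001000111101110100101) mod 2 = 0+0+0+1+0+1+0+0+0+0+0+0+1+0+0+0+0+0+0+1+0+1+1+0+0+0+0+0+1+0+1 mod 2 = 0
  s[3] = (0000000111111110000000011111111)·(1011010100001000111101110100101) mod 2 = 0+0+0+0+0+0+0+1+0+0+0+0+1+0+0+0+0+0+0+0+0+0+0+1+0+1+0+0+1+0+1 mod 2 = 0
  s[4] = (0000000000000001111111111111111)·(1011010100001000111101110100101) mod 2 = 0+0+0+0+0+0+0+0+0+0+0+0+0+0+0+0+1+1+1+1+0+1+1+1+0+1+0+0+1+0+1 mod 2 = 0
Syndrome = 00000
s = 0: no error detected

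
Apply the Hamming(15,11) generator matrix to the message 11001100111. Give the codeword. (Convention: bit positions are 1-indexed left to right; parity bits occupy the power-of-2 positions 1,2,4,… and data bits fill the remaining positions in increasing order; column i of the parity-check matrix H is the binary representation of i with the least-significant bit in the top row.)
Codeword c = d · G (mod 2), d = 11001100111:
  c[0] = d·G[:,0] = (11001100111)·(11011010101) mod 2 = 1+1+0+0+1+0+0+0+1+0+1 mod 2 = 1
  c[1] = d·G[:,1] = (11001100111)·(10110110011) mod 2 = 1+0+0+0+0+1+0+0+0+1+1 mod 2 = 0
  c[2] = d·G[:,2] = (11001100111)·(10000000000) mod 2 = 1+0+0+0+0+0+0+0+0+0+0 mod 2 = 1
  c[3] = d·G[:,3] = (11001100111)·(01110001111) mod 2 = 0+1+0+0+0+0+0+0+1+1+1 mod 2 = 0
  c[4] = d·G[:,4] = (11001100111)·(01000000000) mod 2 = 0+1+0+0+0+0+0+0+0+0+0 mod 2 = 1
  c[5] = d·G[:,5] = (11001100111)·(00100000000) mod 2 = 0+0+0+0+0+0+0+0+0+0+0 mod 2 = 0
  c[6] = d·G[:,6] = (11001100111)·(00010000000) mod 2 = 0+0+0+0+0+0+0+0+0+0+0 mod 2 = 0
  c[7] = d·G[:,7] = (11001100111)·(00001111111) mod 2 = 0+0+0+0+1+1+0+0+1+1+1 mod 2 = 1
  c[8] = d·G[:,8] = (11001100111)·(00001000000) mod 2 = 0+0+0+0+1+0+0+0+0+0+0 mod 2 = 1
  c[9] = d·G[:,9] = (11001100111)·(00000100000) mod 2 = 0+0+0+0+0+1+0+0+0+0+0 mod 2 = 1
  c[10] = d·G[:,10] = (11001100111)·(00000010000) mod 2 = 0+0+0+0+0+0+0+0+0+0+0 mod 2 = 0
  c[11] = d·G[:,11] = (11001100111)·(00000001000) mod 2 = 0+0+0+0+0+0+0+0+0+0+0 mod 2 = 0
  c[12] = d·G[:,12] = (11001100111)·(00000000100) mod 2 = 0+0+0+0+0+0+0+0+1+0+0 mod 2 = 1
  c[13] = d·G[:,13] = (11001100111)·(00000000010) mod 2 = 0+0+0+0+0+0+0+0+0+1+0 mod 2 = 1
  c[14] = d·G[:,14] = (11001100111)·(00000000001) mod 2 = 0+0+0+0+0+0+0+0+0+0+1 mod 2 = 1
Codeword = 101010011100111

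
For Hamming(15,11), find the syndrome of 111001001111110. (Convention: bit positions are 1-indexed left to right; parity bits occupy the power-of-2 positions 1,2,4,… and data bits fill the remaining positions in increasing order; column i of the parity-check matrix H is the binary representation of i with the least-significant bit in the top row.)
Syndrome s = H · r^T (mod 2), r = 111001001111110:
  s[0] = (101010101010101)·(111001001111110) mod 2 = 1+0+1+0+0+0+0+0+1+0+1+0+1+0+0 mod 2 = 1
  s[1] = (011001100110011)·(111001001111110) mod 2 = 0+1+1+0+0+1+0+0+0+1+1+0+0+1+0 mod 2 = 0
  s[2] = (000111100001111)·(111001001111110) mod 2 = 0+0+0+0+0+1+0+0+0+0+0+1+1+1+0 mod 2 = 0
  s[3] = (000000011111111)·(111001001111110) mod 2 = 0+0+0+0+0+0+0+0+1+1+1+1+1+1+0 mod 2 = 0
Syndrome = 1000
Non-zero syndrome: error at position 1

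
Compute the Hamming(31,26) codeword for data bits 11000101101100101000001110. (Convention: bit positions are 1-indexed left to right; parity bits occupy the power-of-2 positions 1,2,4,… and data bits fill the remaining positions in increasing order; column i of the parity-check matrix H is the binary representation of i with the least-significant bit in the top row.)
Codeword c = d · G (mod 2), d = 11000101101100101000001110:
  c[0] = d·G[:,0] = (11000101101100101000001110)·(11011010101101010101010101) mod 2 = 1+1+0+0+0+0+0+0+1+0+1+1+0+0+0+0+0+0+0+0+0+0+0+1+0+0 mod 2 = 0
  c[1] = d·G[:,1] = (11000101101100101000001110)·(10110110011011001100110011) mod 2 = 1+0+0+0+0+1+0+0+0+0+1+0+0+0+0+0+1+0+0+0+0+0+0+0+1+0 mod 2 = 1
  c[2] = d·G[:,2] = (11000101101100101000001110)·(10000000000000000000000000) mod 2 = 1+0+0+0+0+0+0+0+0+0+0+0+0+0+0+0+0+0+0+0+0+0+0+0+0+0 mod 2 = 1
  c[3] = d·G[:,3] = (11000101101100101000001110)·(01110001111000111100001111) mod 2 = 0+1+0+0+0+0+0+1+1+0+1+0+0+0+1+0+1+0+0+0+0+0+1+1+1+0 mod 2 = 1
  c[4] = d·G[:,4] = (11000101101100101000001110)·(01000000000000000000000000) mod 2 = 0+1+0+0+0+0+0+0+0+0+0+0+0+0+0+0+0+0+0+0+0+0+0+0+0+0 mod 2 = 1
  c[5] = d·G[:,5] = (11000101101100101000001110)·(00100000000000000000000000) mod 2 = 0+0+0+0+0+0+0+0+0+0+0+0+0+0+0+0+0+0+0+0+0+0+0+0+0+0 mod 2 = 0
  c[6] = d·G[:,6] = (11000101101100101000001110)·(00010000000000000000000000) mod 2 = 0+0+0+0+0+0+0+0+0+0+0+0+0+0+0+0+0+0+0+0+0+0+0+0+0+0 mod 2 = 0
  c[7] = d·G[:,7] = (11000101101100101000001110)·(00001111111000000011111111) mod 2 = 0+0+0+0+0+1+0+1+1+0+1+0+0+0+0+0+0+0+0+0+0+0+1+1+1+0 mod 2 = 1
  c[8] = d·G[:,8] = (11000101101100101000001110)·(00001000000000000000000000) mod 2 = 0+0+0+0+0+0+0+0+0+0+0+0+0+0+0+0+0+0+0+0+0+0+0+0+0+0 mod 2 = 0
  c[9] = d·G[:,9] = (11000101101100101000001110)·(00000100000000000000000000) mod 2 = 0+0+0+0+0+1+0+0+0+0+0+0+0+0+0+0+0+0+0+0+0+0+0+0+0+0 mod 2 = 1
  c[10] = d·G[:,10] = (11000101101100101000001110)·(00000010000000000000000000) mod 2 = 0+0+0+0+0+0+0+0+0+0+0+0+0+0+0+0+0+0+0+0+0+0+0+0+0+0 mod 2 = 0
  c[11] = d·G[:,11] = (11000101101100101000001110)·(00000001000000000000000000) mod 2 = 0+0+0+0+0+0+0+1+0+0+0+0+0+0+0+0+0+0+0+0+0+0+0+0+0+0 mod 2 = 1
  c[12] = d·G[:,12] = (11000101101100101000001110)·(00000000100000000000000000) mod 2 = 0+0+0+0+0+0+0+0+1+0+0+0+0+0+0+0+0+0+0+0+0+0+0+0+0+0 mod 2 = 1
  c[13] = d·G[:,13] = (11000101101100101000001110)·(00000000010000000000000000) mod 2 = 0+0+0+0+0+0+0+0+0+0+0+0+0+0+0+0+0+0+0+0+0+0+0+0+0+0 mod 2 = 0
  c[14] = d·G[:,14] = (11000101101100101000001110)·(00000000001000000000000000) mod 2 = 0+0+0+0+0+0+0+0+0+0+1+0+0+0+0+0+0+0+0+0+0+0+0+0+0+0 mod 2 = 1
  c[15] = d·G[:,15] = (11000101101100101000001110)·(00000000000111111111111111) mod 2 = 0+0+0+0+0+0+0+0+0+0+0+1+0+0+1+0+1+0+0+0+0+0+1+1+1+0 mod 2 = 0
  c[16] = d·G[:,16] = (11000101101100101000001110)·(00000000000100000000000000) mod 2 = 0+0+0+0+0+0+0+0+0+0+0+1+0+0+0+0+0+0+0+0+0+0+0+0+0+0 mod 2 = 1
  c[17] = d·G[:,17] = (11000101101100101000001110)·(00000000000010000000000000) mod 2 = 0+0+0+0+0+0+0+0+0+0+0+0+0+0+0+0+0+0+0+0+0+0+0+0+0+0 mod 2 = 0
  c[18] = d·G[:,18] = (11000101101100101000001110)·(00000000000001000000000000) mod 2 = 0+0+0+0+0+0+0+0+0+0+0+0+0+0+0+0+0+0+0+0+0+0+0+0+0+0 mod 2 = 0
  c[19] = d·G[:,19] = (11000101101100101000001110)·(00000000000000100000000000) mod 2 = 0+0+0+0+0+0+0+0+0+0+0+0+0+0+1+0+0+0+0+0+0+0+0+0+0+0 mod 2 = 1
  c[20] = d·G[:,20] = (11000101101100101000001110)·(00000000000000010000000000) mod 2 = 0+0+0+0+0+0+0+0+0+0+0+0+0+0+0+0+0+0+0+0+0+0+0+0+0+0 mod 2 = 0
  c[21] = d·G[:,21] = (11000101101100101000001110)·(00000000000000001000000000) mod 2 = 0+0+0+0+0+0+0+0+0+0+0+0+0+0+0+0+1+0+0+0+0+0+0+0+0+0 mod 2 = 1
  c[22] = d·G[:,22] = (11000101101100101000001110)·(00000000000000000100000000) mod 2 = 0+0+0+0+0+0+0+0+0+0+0+0+0+0+0+0+0+0+0+0+0+0+0+0+0+0 mod 2 = 0
  c[23] = d·G[:,23] = (11000101101100101000001110)·(00000000000000000010000000) mod 2 = 0+0+0+0+0+0+0+0+0+0+0+0+0+0+0+0+0+0+0+0+0+0+0+0+0+0 mod 2 = 0
  c[24] = d·G[:,24] = (11000101101100101000001110)·(00000000000000000001000000) mod 2 = 0+0+0+0+0+0+0+0+0+0+0+0+0+0+0+0+0+0+0+0+0+0+0+0+0+0 mod 2 = 0
  c[25] = d·G[:,25] = (11000101101100101000001110)·(00000000000000000000100000) mod 2 = 0+0+0+0+0+0+0+0+0+0+0+0+0+0+0+0+0+0+0+0+0+0+0+0+0+0 mod 2 = 0
  c[26] = d·G[:,26] = (11000101101100101000001110)·(00000000000000000000010000) mod 2 = 0+0+0+0+0+0+0+0+0+0+0+0+0+0+0+0+0+0+0+0+0+0+0+0+0+0 mod 2 = 0
  c[27] = d·G[:,27] = (11000101101100101000001110)·(00000000000000000000001000) mod 2 = 0+0+0+0+0+0+0+0+0+0+0+0+0+0+0+0+0+0+0+0+0+0+1+0+0+0 mod 2 = 1
  c[28] = d·G[:,28] = (11000101101100101000001110)·(00000000000000000000000100) mod 2 = 0+0+0+0+0+0+0+0+0+0+0+0+0+0+0+0+0+0+0+0+0+0+0+1+0+0 mod 2 = 1
  c[29] = d·G[:,29] = (11000101101100101000001110)·(00000000000000000000000010) mod 2 = 0+0+0+0+0+0+0+0+0+0+0+0+0+0+0+0+0+0+0+0+0+0+0+0+1+0 mod 2 = 1
  c[30] = d·G[:,30] = (11000101101100101000001110)·(00000000000000000000000001) mod 2 = 0+0+0+0+0+0+0+0+0+0+0+0+0+0+0+0+0+0+0+0+0+0+0+0+0+0 mod 2 = 0
Codeword = 0111100101011010100101000001110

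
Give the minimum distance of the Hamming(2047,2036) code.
d_min = 3 (every single-error-correcting Hamming code has d_min = 3).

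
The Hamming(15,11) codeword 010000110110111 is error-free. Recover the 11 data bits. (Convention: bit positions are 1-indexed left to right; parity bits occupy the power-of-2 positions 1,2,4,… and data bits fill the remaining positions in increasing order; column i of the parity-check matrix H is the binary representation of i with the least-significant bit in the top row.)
Parity bits occupy power-of-2 positions; data bits are at positions {3,5,6,7,9,10,11,12,13,14,15} (1-indexed).
Extract: c[3]=0 c[5]=0 c[6]=0 c[7]=1 c[9]=0 c[10]=1 c[11]=1 c[12]=0 c[13]=1 c[14]=1 c[15]=1
Data = 00010110111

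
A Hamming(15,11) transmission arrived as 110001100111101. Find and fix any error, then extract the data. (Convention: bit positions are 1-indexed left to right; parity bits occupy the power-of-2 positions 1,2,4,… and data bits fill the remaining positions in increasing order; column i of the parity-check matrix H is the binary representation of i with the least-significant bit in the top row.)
Syndrome s = H · r^T (mod 2), r = 110001100111101:
  s[0] = (101010101010101)·(110001100111101) mod 2 = 1+0+0+0+0+0+1+0+0+0+1+0+1+0+1 mod 2 = 1
  s[1] = (011001100110011)·(110001100111101) mod 2 = 0+1+0+0+0+1+1+0+0+1+1+0+0+0+1 mod 2 = 0
  s[2] = (000111100001111)·(110001100111101) mod 2 = 0+0+0+0+0+1+1+0+0+0+0+1+1+0+1 mod 2 = 1
  s[3] = (000000011111111)·(110001100111101) mod 2 = 0+0+0+0+0+0+0+0+0+1+1+1+1+0+1 mod 2 = 1
Syndrome = 1011
Column 13 of H equals this syndrome → error at bit 13 (1-indexed).
Flip bit 13: 110001100111101 → 110001100111001
Extract data bits at positions {3,5,6,7,9,10,11,12,13,14,15}: 00110111001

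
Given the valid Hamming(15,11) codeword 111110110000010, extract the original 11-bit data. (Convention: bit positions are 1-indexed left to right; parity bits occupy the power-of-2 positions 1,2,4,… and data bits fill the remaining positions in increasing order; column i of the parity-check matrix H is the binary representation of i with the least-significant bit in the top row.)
Parity bits occupy power-of-2 positions; data bits are at positions {3,5,6,7,9,10,11,12,13,14,15} (1-indexed).
Extract: c[3]=1 c[5]=1 c[6]=0 c[7]=1 c[9]=0 c[10]=0 c[11]=0 c[12]=0 c[13]=0 c[14]=1 c[15]=0
Data = 11010000010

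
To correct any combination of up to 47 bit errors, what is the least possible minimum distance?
Correcting t errors requires d_min ≥ 2t + 1 = 2·47 + 1 = 95.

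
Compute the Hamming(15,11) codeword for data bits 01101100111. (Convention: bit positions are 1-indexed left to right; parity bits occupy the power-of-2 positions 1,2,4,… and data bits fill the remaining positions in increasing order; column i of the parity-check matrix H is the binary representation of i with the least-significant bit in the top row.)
Codeword c = d · G (mod 2), d = 01101100111:
  c[0] = d·G[:,0] = (01101100111)·(11011010101) mod 2 = 0+1+0+0+1+0+0+0+1+0+1 mod 2 = 0
  c[1] = d·G[:,1] = (01101100111)·(10110110011) mod 2 = 0+0+1+0+0+1+0+0+0+1+1 mod 2 = 0
  c[2] = d·G[:,2] = (01101100111)·(10000000000) mod 2 = 0+0+0+0+0+0+0+0+0+0+0 mod 2 = 0
  c[3] = d·G[:,3] = (01101100111)·(01110001111) mod 2 = 0+1+1+0+0+0+0+0+1+1+1 mod 2 = 1
  c[4] = d·G[:,4] = (01101100111)·(01000000000) mod 2 = 0+1+0+0+0+0+0+0+0+0+0 mod 2 = 1
  c[5] = d·G[:,5] = (01101100111)·(00100000000) mod 2 = 0+0+1+0+0+0+0+0+0+0+0 mod 2 = 1
  c[6] = d·G[:,6] = (01101100111)·(00010000000) mod 2 = 0+0+0+0+0+0+0+0+0+0+0 mod 2 = 0
  c[7] = d·G[:,7] = (01101100111)·(00001111111) mod 2 = 0+0+0+0+1+1+0+0+1+1+1 mod 2 = 1
  c[8] = d·G[:,8] = (01101100111)·(00001000000) mod 2 = 0+0+0+0+1+0+0+0+0+0+0 mod 2 = 1
  c[9] = d·G[:,9] = (01101100111)·(00000100000) mod 2 = 0+0+0+0+0+1+0+0+0+0+0 mod 2 = 1
  c[10] = d·G[:,10] = (01101100111)·(00000010000) mod 2 = 0+0+0+0+0+0+0+0+0+0+0 mod 2 = 0
  c[11] = d·G[:,11] = (01101100111)·(00000001000) mod 2 = 0+0+0+0+0+0+0+0+0+0+0 mod 2 = 0
  c[12] = d·G[:,12] = (01101100111)·(00000000100) mod 2 = 0+0+0+0+0+0+0+0+1+0+0 mod 2 = 1
  c[13] = d·G[:,13] = (01101100111)·(00000000010) mod 2 = 0+0+0+0+0+0+0+0+0+1+0 mod 2 = 1
  c[14] = d·G[:,14] = (01101100111)·(00000000001) mod 2 = 0+0+0+0+0+0+0+0+0+0+1 mod 2 = 1
Codeword = 000111011100111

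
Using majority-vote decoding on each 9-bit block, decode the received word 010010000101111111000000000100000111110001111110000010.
Split into 9-bit blocks and majority-vote each:
  block 1 = 010010000: 2 ones, 7 zeros → 0
  block 2 = 101111111: 8 ones, 1 zeros → 1
  block 3 = 000000000: 0 ones, 9 zeros → 0
  block 4 = 100000111: 4 ones, 5 zeros → 0
  block 5 = 110001111: 6 ones, 3 zeros → 1
  block 6 = 110000010: 3 ones, 6 zeros → 0
Decoded = 010010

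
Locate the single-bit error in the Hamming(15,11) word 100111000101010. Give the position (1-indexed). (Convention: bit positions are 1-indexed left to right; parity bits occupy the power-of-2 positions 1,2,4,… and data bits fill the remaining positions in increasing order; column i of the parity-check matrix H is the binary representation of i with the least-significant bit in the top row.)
Syndrome s = H · r^T (mod 2), r = 100111000101010:
  s[0] = (101010101010101)·(100111000101010) mod 2 = 1+0+0+0+1+0+0+0+0+0+0+0+0+0+0 mod 2 = 0
  s[1] = (011001100110011)·(100111000101010) mod 2 = 0+0+0+0+0+1+0+0+0+1+0+0+0+1+0 mod 2 = 1
  s[2] = (000111100001111)·(100111000101010) mod 2 = 0+0+0+1+1+1+0+0+0+0+0+1+0+1+0 mod 2 = 1
  s[3] = (000000011111111)·(100111000101010) mod 2 = 0+0+0+0+0+0+0+0+0+1+0+1+0+1+0 mod 2 = 1
Syndrome = 0111
Column i of H is the binary representation of i, so the syndrome is the binary index of the flipped bit.
Read s = 0111 with s[0] as LSB: 0·2^0 + 1·2^1 + 1·2^2 + 1·2^3 = 14.
Error is at bit position 14.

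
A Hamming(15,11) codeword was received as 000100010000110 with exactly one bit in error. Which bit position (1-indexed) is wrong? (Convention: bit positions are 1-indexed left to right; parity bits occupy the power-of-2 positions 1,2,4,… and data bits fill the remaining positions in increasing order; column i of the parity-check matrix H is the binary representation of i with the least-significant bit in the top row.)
Syndrome s = H · r^T (mod 2), r = 000100010000110:
  s[0] = (101010101010101)·(000100010000110) mod 2 = 0+0+0+0+0+0+0+0+0+0+0+0+1+0+0 mod 2 = 1
  s[1] = (011001100110011)·(000100010000110) mod 2 = 0+0+0+0+0+0+0+0+0+0+0+0+0+1+0 mod 2 = 1
  s[2] = (000111100001111)·(000100010000110) mod 2 = 0+0+0+1+0+0+0+0+0+0+0+0+1+1+0 mod 2 = 1
  s[3] = (000000011111111)·(000100010000110) mod 2 = 0+0+0+0+0+0+0+1+0+0+0+0+1+1+0 mod 2 = 1
Syndrome = 1111
Column i of H is the binary representation of i, so the syndrome is the binary index of the flipped bit.
Read s = 1111 with s[0] as LSB: 1·2^0 + 1·2^1 + 1·2^2 + 1·2^3 = 15.
Error is at bit position 15.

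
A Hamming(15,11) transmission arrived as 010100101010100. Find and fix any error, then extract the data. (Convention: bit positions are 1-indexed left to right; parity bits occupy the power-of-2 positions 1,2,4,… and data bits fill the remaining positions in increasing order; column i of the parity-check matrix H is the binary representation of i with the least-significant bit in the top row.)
Syndrome s = H · r^T (mod 2), r = 010100101010100:
  s[0] = (101010101010101)·(010100101010100) mod 2 = 0+0+0+0+0+0+1+0+1+0+1+0+1+0+0 mod 2 = 0
  s[1] = (011001100110011)·(010100101010100) mod 2 = 0+1+0+0+0+0+1+0+0+0+1+0+0+0+0 mod 2 = 1
  s[2] = (000111100001111)·(010100101010100) mod 2 = 0+0+0+1+0+0+1+0+0+0+0+0+1+0+0 mod 2 = 1
  s[3] = (000000011111111)·(010100101010100) mod 2 = 0+0+0+0+0+0+0+0+1+0+1+0+1+0+0 mod 2 = 1
Syndrome = 0111
Column 14 of H equals this syndrome → error at bit 14 (1-indexed).
Flip bit 14: 010100101010100 → 010100101010110
Extract data bits at positions {3,5,6,7,9,10,11,12,13,14,15}: 00011010110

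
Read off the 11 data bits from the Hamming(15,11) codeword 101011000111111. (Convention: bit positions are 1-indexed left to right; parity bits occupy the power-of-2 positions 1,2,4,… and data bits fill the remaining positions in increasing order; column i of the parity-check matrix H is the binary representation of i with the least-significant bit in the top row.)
Parity bits occupy power-of-2 positions; data bits are at positions {3,5,6,7,9,10,11,12,13,14,15} (1-indexed).
Extract: c[3]=1 c[5]=1 c[6]=1 c[7]=0 c[9]=0 c[10]=1 c[11]=1 c[12]=1 c[13]=1 c[14]=1 c[15]=1
Data = 11100111111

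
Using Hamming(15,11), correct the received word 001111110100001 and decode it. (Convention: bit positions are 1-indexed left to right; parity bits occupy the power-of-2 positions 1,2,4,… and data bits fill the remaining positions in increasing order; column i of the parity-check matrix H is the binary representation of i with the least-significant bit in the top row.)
Syndrome s = H · r^T (mod 2), r = 001111110100001:
  s[0] = (101010101010101)·(001111110100001) mod 2 = 0+0+1+0+1+0+1+0+0+0+0+0+0+0+1 mod 2 = 0
  s[1] = (011001100110011)·(001111110100001) mod 2 = 0+0+1+0+0+1+1+0+0+1+0+0+0+0+1 mod 2 = 1
  s[2] = (000111100001111)·(001111110100001) mod 2 = 0+0+0+1+1+1+1+0+0+0+0+0+0+0+1 mod 2 = 1
  s[3] = (000000011111111)·(001111110100001) mod 2 = 0+0+0+0+0+0+0+1+0+1+0+0+0+0+1 mod 2 = 1
Syndrome = 0111
Column 14 of H equals this syndrome → error at bit 14 (1-indexed).
Flip bit 14: 001111110100001 → 001111110100011
Extract data bits at positions {3,5,6,7,9,10,11,12,13,14,15}: 11110100011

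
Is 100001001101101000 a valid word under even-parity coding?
Sum of all bits: 1+0+0+0+0+1+0+0+1+1+0+1+1+0+1+0+0+0 = 7; 7 mod 2 = 1. Result is 1 → parity error detected.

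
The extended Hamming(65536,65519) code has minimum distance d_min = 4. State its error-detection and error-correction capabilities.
Detection only: up to d_min − 1 = 3 errors.
Correction: up to ⌊(d_min − 1)/2⌋ = ⌊3/2⌋ = 1 errors.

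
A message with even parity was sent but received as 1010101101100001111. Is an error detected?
Sum of received bits: 1+0+1+0+1+0+1+1+0+1+1+0+0+0+0+1+1+1+1 = 11; 11 mod 2 = 1. Result is 1 ≠ 0 → error detected.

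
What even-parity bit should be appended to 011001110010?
Sum of data bits: 0+1+1+0+0+1+1+1+0+0+1+0 = 6.
6 mod 2 = 0, so parity bit = 0.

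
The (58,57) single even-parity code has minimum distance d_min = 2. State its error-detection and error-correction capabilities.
Detection only: up to d_min − 1 = 1 errors.
Correction: up to ⌊(d_min − 1)/2⌋ = ⌊1/2⌋ = 0 errors.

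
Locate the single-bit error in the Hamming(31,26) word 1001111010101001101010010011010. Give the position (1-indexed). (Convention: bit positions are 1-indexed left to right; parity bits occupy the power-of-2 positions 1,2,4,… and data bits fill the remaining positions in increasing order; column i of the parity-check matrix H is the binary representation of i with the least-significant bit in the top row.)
Syndrome s = H · r^T (mod 2), r = 1001111010101001101010010011010:
  s[0] = (1010101010101010101010101010101)·(1001111010101001101010010011010) mod 2 = 1+0+0+0+1+0+1+0+1+0+1+0+1+0+0+0+1+0+1+0+1+0+0+0+0+0+1+0+0+0+0 mod 2 = 0
  s[1] = (0110011001100110011001100110011)·(1001111010101001101010010011010) mod 2 = 0+0+0+0+0+1+1+0+0+0+1+0+0+0+0+0+0+0+1+0+0+0+0+0+0+0+1+0+0+1+0 mod 2 = 0
  s[2] = (0001111000011110000111100001111)·(1001111010101001101010010011010) mod 2 = 0+0+0+1+1+1+1+0+0+0+0+0+1+0+0+0+0+0+0+0+1+0+0+0+0+0+0+1+0+1+0 mod 2 = 0
  s[3] = (0000000111111110000000011111111)·(1001111010101001101010010011010) mod 2 = 0+0+0+0+0+0+0+0+1+0+1+0+1+0+0+0+0+0+0+0+0+0+0+1+0+0+1+1+0+1+0 mod 2 = 1
  s[4] = (0000000000000001111111111111111)·(1001111010101001101010010011010) mod 2 = 0+0+0+0+0+0+0+0+0+0+0+0+0+0+0+1+1+0+1+0+1+0+0+1+0+0+1+1+0+1+0 mod 2 = 0
Syndrome = 00010
Column i of H is the binary representation of i, so the syndrome is the binary index of the flipped bit.
Read s = 00010 with s[0] as LSB: 0·2^0 + 0·2^1 + 0·2^2 + 1·2^3 + 0·2^4 = 8.
Error is at bit position 8.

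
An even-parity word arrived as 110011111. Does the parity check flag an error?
Sum of received bits: 1+1+0+0+1+1+1+1+1 = 7; 7 mod 2 = 1. Result is 1 ≠ 0 → error detected.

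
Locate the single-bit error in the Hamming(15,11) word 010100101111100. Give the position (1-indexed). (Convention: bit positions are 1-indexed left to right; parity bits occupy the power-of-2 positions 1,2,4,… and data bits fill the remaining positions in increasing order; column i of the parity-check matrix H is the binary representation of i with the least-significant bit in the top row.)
Syndrome s = H · r^T (mod 2), r = 010100101111100:
  s[0] = (101010101010101)·(010100101111100) mod 2 = 0+0+0+0+0+0+1+0+1+0+1+0+1+0+0 mod 2 = 0
  s[1] = (011001100110011)·(010100101111100) mod 2 = 0+1+0+0+0+0+1+0+0+1+1+0+0+0+0 mod 2 = 0
  s[2] = (000111100001111)·(010100101111100) mod 2 = 0+0+0+1+0+0+1+0+0+0+0+1+1+0+0 mod 2 = 0
  s[3] = (000000011111111)·(010100101111100) mod 2 = 0+0+0+0+0+0+0+0+1+1+1+1+1+0+0 mod 2 = 1
Syndrome = 0001
Column i of H is the binary representation of i, so the syndrome is the binary index of the flipped bit.
Read s = 0001 with s[0] as LSB: 0·2^0 + 0·2^1 + 0·2^2 + 1·2^3 = 8.
Error is at bit position 8.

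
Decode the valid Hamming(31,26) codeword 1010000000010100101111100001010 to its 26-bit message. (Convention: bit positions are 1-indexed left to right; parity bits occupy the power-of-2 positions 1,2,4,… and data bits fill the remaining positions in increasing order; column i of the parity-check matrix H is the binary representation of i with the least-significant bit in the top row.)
Parity bits occupy power-of-2 positions; data bits are at positions {3,5,6,7,9,10,11,12,13,14,15,17,18,19,20,21,22,23,24,25,26,27,28,29,30,31} (1-indexed).
Extract: c[3]=1 c[5]=0 c[6]=0 c[7]=0 c[9]=0 c[10]=0 c[11]=0 c[12]=1 c[13]=0 c[14]=1 c[15]=0 c[17]=1 c[18]=0 c[19]=1 c[20]=1 c[21]=1 c[22]=1 c[23]=1 c[24]=0 c[25]=0 c[26]=0 c[27]=0 c[28]=1 c[29]=0 c[30]=1 c[31]=0
Data = 10000001010101111100001010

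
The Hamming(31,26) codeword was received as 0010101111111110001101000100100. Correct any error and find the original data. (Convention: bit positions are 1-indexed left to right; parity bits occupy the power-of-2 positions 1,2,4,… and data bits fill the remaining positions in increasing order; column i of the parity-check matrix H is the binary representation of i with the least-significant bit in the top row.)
Syndrome s = H · r^T (mod 2), r = 0010101111111110001101000100100:
  s[0] = (1010101010101010101010101010101)·(0010101111111110001101000100100) mod 2 = 0+0+1+0+1+0+1+0+1+0+1+0+1+0+1+0+0+0+1+0+0+0+0+0+0+0+0+0+1+0+0 mod 2 = 1
  s[1] = (0110011001100110011001100110011)·(0010101111111110001101000100100) mod 2 = 0+0+1+0+0+0+1+0+0+1+1+0+0+1+1+0+0+0+1+0+0+1+0+0+0+1+0+0+0+0+0 mod 2 = 1
  s[2] = (0001111000011110000111100001111)·(0010101111111110001101000100100) mod 2 = 0+0+0+0+1+0+1+0+0+0+0+1+1+1+1+0+0+0+0+1+0+1+0+0+0+0+0+0+1+0+0 mod 2 = 1
  s[3] = (0000000111111110000000011111111)·(0010101111111110001101000100100) mod 2 = 0+0+0+0+0+0+0+1+1+1+1+1+1+1+1+0+0+0+0+0+0+0+0+0+0+1+0+0+1+0+0 mod 2 = 0
  s[4] = (0000000000000001111111111111111)·(0010101111111110001101000100100) mod 2 = 0+0+0+0+0+0+0+0+0+0+0+0+0+0+0+0+0+0+1+1+0+1+0+0+0+1+0+0+1+0+0 mod 2 = 1
Syndrome = 11101
Column 23 of H equals this syndrome → error at bit 23 (1-indexed).
Flip bit 23: 0010101111111110001101000100100 → 0010101111111110001101100100100
Extract data bits at positions {3,5,6,7,9,10,11,12,13,14,15,17,18,19,20,21,22,23,24,25,26,27,28,29,30,31}: 11011111111001101100100100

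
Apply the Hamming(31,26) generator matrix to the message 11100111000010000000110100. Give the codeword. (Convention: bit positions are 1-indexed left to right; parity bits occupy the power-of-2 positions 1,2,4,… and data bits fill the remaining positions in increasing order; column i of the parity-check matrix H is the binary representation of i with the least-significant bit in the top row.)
Codeword c = d · G (mod 2), d = 11100111000010000000110100:
  c[0] = d·G[:,0] = (11100111000010000000110100)·(11011010101101010101010101) mod 2 = 1+1+0+0+0+0+1+0+0+0+0+0+0+0+0+0+0+0+0+0+0+1+0+1+0+0 mod 2 = 1
  c[1] = d·G[:,1] = (11100111000010000000110100)·(10110110011011001100110011) mod 2 = 1+0+1+0+0+1+1+0+0+0+0+0+1+0+0+0+0+0+0+0+1+1+0+0+0+0 mod 2 = 1
  c[2] = d·G[:,2] = (11100111000010000000110100)·(10000000000000000000000000) mod 2 = 1+0+0+0+0+0+0+0+0+0+0+0+0+0+0+0+0+0+0+0+0+0+0+0+0+0 mod 2 = 1
  c[3] = d·G[:,3] = (11100111000010000000110100)·(01110001111000111100001111) mod 2 = 0+1+1+0+0+0+0+1+0+0+0+0+0+0+0+0+0+0+0+0+0+0+0+1+0+0 mod 2 = 0
  c[4] = d·G[:,4] = (11100111000010000000110100)·(01000000000000000000000000) mod 2 = 0+1+0+0+0+0+0+0+0+0+0+0+0+0+0+0+0+0+0+0+0+0+0+0+0+0 mod 2 = 1
  c[5] = d·G[:,5] = (11100111000010000000110100)·(00100000000000000000000000) mod 2 = 0+0+1+0+0+0+0+0+0+0+0+0+0+0+0+0+0+0+0+0+0+0+0+0+0+0 mod 2 = 1
  c[6] = d·G[:,6] = (11100111000010000000110100)·(00010000000000000000000000) mod 2 = 0+0+0+0+0+0+0+0+0+0+0+0+0+0+0+0+0+0+0+0+0+0+0+0+0+0 mod 2 = 0
  c[7] = d·G[:,7] = (11100111000010000000110100)·(00001111111000000011111111) mod 2 = 0+0+0+0+0+1+1+1+0+0+0+0+0+0+0+0+0+0+0+0+1+1+0+1+0+0 mod 2 = 0
  c[8] = d·G[:,8] = (11100111000010000000110100)·(00001000000000000000000000) mod 2 = 0+0+0+0+0+0+0+0+0+0+0+0+0+0+0+0+0+0+0+0+0+0+0+0+0+0 mod 2 = 0
  c[9] = d·G[:,9] = (11100111000010000000110100)·(00000100000000000000000000) mod 2 = 0+0+0+0+0+1+0+0+0+0+0+0+0+0+0+0+0+0+0+0+0+0+0+0+0+0 mod 2 = 1
  c[10] = d·G[:,10] = (11100111000010000000110100)·(00000010000000000000000000) mod 2 = 0+0+0+0+0+0+1+0+0+0+0+0+0+0+0+0+0+0+0+0+0+0+0+0+0+0 mod 2 = 1
  c[11] = d·G[:,11] = (11100111000010000000110100)·(00000001000000000000000000) mod 2 = 0+0+0+0+0+0+0+1+0+0+0+0+0+0+0+0+0+0+0+0+0+0+0+0+0+0 mod 2 = 1
  c[12] = d·G[:,12] = (11100111000010000000110100)·(00000000100000000000000000) mod 2 = 0+0+0+0+0+0+0+0+0+0+0+0+0+0+0+0+0+0+0+0+0+0+0+0+0+0 mod 2 = 0
  c[13] = d·G[:,13] = (11100111000010000000110100)·(00000000010000000000000000) mod 2 = 0+0+0+0+0+0+0+0+0+0+0+0+0+0+0+0+0+0+0+0+0+0+0+0+0+0 mod 2 = 0
  c[14] = d·G[:,14] = (11100111000010000000110100)·(00000000001000000000000000) mod 2 = 0+0+0+0+0+0+0+0+0+0+0+0+0+0+0+0+0+0+0+0+0+0+0+0+0+0 mod 2 = 0
  c[15] = d·G[:,15] = (11100111000010000000110100)·(00000000000111111111111111) mod 2 = 0+0+0+0+0+0+0+0+0+0+0+0+1+0+0+0+0+0+0+0+1+1+0+1+0+0 mod 2 = 0
  c[16] = d·G[:,16] = (11100111000010000000110100)·(00000000000100000000000000) mod 2 = 0+0+0+0+0+0+0+0+0+0+0+0+0+0+0+0+0+0+0+0+0+0+0+0+0+0 mod 2 = 0
  c[17] = d·G[:,17] = (11100111000010000000110100)·(00000000000010000000000000) mod 2 = 0+0+0+0+0+0+0+0+0+0+0+0+1+0+0+0+0+0+0+0+0+0+0+0+0+0 mod 2 = 1
  c[18] = d·G[:,18] = (11100111000010000000110100)·(00000000000001000000000000) mod 2 = 0+0+0+0+0+0+0+0+0+0+0+0+0+0+0+0+0+0+0+0+0+0+0+0+0+0 mod 2 = 0
  c[19] = d·G[:,19] = (11100111000010000000110100)·(00000000000000100000000000) mod 2 = 0+0+0+0+0+0+0+0+0+0+0+0+0+0+0+0+0+0+0+0+0+0+0+0+0+0 mod 2 = 0
  c[20] = d·G[:,20] = (11100111000010000000110100)·(00000000000000010000000000) mod 2 = 0+0+0+0+0+0+0+0+0+0+0+0+0+0+0+0+0+0+0+0+0+0+0+0+0+0 mod 2 = 0
  c[21] = d·G[:,21] = (11100111000010000000110100)·(00000000000000001000000000) mod 2 = 0+0+0+0+0+0+0+0+0+0+0+0+0+0+0+0+0+0+0+0+0+0+0+0+0+0 mod 2 = 0
  c[22] = d·G[:,22] = (11100111000010000000110100)·(00000000000000000100000000) mod 2 = 0+0+0+0+0+0+0+0+0+0+0+0+0+0+0+0+0+0+0+0+0+0+0+0+0+0 mod 2 = 0
  c[23] = d·G[:,23] = (11100111000010000000110100)·(00000000000000000010000000) mod 2 = 0+0+0+0+0+0+0+0+0+0+0+0+0+0+0+0+0+0+0+0+0+0+0+0+0+0 mod 2 = 0
  c[24] = d·G[:,24] = (11100111000010000000110100)·(00000000000000000001000000) mod 2 = 0+0+0+0+0+0+0+0+0+0+0+0+0+0+0+0+0+0+0+0+0+0+0+0+0+0 mod 2 = 0
  c[25] = d·G[:,25] = (11100111000010000000110100)·(00000000000000000000100000) mod 2 = 0+0+0+0+0+0+0+0+0+0+0+0+0+0+0+0+0+0+0+0+1+0+0+0+0+0 mod 2 = 1
  c[26] = d·G[:,26] = (11100111000010000000110100)·(00000000000000000000010000) mod 2 = 0+0+0+0+0+0+0+0+0+0+0+0+0+0+0+0+0+0+0+0+0+1+0+0+0+0 mod 2 = 1
  c[27] = d·G[:,27] = (11100111000010000000110100)·(00000000000000000000001000) mod 2 = 0+0+0+0+0+0+0+0+0+0+0+0+0+0+0+0+0+0+0+0+0+0+0+0+0+0 mod 2 = 0
  c[28] = d·G[:,28] = (11100111000010000000110100)·(00000000000000000000000100) mod 2 = 0+0+0+0+0+0+0+0+0+0+0+0+0+0+0+0+0+0+0+0+0+0+0+1+0+0 mod 2 = 1
  c[29] = d·G[:,29] = (11100111000010000000110100)·(00000000000000000000000010) mod 2 = 0+0+0+0+0+0+0+0+0+0+0+0+0+0+0+0+0+0+0+0+0+0+0+0+0+0 mod 2 = 0
  c[30] = d·G[:,30] = (11100111000010000000110100)·(00000000000000000000000001) mod 2 = 0+0+0+0+0+0+0+0+0+0+0+0+0+0+0+0+0+0+0+0+0+0+0+0+0+0 mod 2 = 0
Codeword = 1110110001110000010000000110100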